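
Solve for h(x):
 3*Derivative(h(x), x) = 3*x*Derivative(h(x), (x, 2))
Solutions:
 h(x) = C1 + C2*x^2


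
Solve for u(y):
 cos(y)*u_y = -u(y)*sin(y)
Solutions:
 u(y) = C1*cos(y)


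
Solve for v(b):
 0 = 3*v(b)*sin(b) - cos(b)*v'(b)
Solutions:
 v(b) = C1/cos(b)^3


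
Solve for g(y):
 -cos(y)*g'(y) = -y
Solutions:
 g(y) = C1 + Integral(y/cos(y), y)


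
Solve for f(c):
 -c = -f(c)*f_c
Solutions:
 f(c) = -sqrt(C1 + c^2)
 f(c) = sqrt(C1 + c^2)


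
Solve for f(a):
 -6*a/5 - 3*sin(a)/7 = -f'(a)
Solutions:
 f(a) = C1 + 3*a^2/5 - 3*cos(a)/7


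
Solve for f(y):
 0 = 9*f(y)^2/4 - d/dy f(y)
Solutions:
 f(y) = -4/(C1 + 9*y)


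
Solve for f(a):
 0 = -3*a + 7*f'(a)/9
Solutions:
 f(a) = C1 + 27*a^2/14


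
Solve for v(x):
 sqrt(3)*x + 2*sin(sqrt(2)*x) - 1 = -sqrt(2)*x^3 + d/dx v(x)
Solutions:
 v(x) = C1 + sqrt(2)*x^4/4 + sqrt(3)*x^2/2 - x - sqrt(2)*cos(sqrt(2)*x)


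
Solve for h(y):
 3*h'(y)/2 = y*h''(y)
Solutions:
 h(y) = C1 + C2*y^(5/2)


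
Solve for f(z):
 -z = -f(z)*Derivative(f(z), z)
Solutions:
 f(z) = -sqrt(C1 + z^2)
 f(z) = sqrt(C1 + z^2)


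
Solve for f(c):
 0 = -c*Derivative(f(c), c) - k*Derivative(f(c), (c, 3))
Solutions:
 f(c) = C1 + Integral(C2*airyai(c*(-1/k)^(1/3)) + C3*airybi(c*(-1/k)^(1/3)), c)


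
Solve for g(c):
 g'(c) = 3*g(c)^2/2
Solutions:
 g(c) = -2/(C1 + 3*c)


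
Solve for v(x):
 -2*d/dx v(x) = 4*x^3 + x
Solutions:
 v(x) = C1 - x^4/2 - x^2/4


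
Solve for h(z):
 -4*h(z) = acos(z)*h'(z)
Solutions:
 h(z) = C1*exp(-4*Integral(1/acos(z), z))


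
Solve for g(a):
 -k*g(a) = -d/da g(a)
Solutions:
 g(a) = C1*exp(a*k)


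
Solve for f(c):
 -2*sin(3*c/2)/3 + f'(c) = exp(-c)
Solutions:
 f(c) = C1 - 4*cos(3*c/2)/9 - exp(-c)


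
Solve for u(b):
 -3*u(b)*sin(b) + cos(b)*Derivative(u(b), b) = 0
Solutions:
 u(b) = C1/cos(b)^3


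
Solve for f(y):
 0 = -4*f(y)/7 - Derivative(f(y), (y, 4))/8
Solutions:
 f(y) = (C1*sin(14^(3/4)*y/7) + C2*cos(14^(3/4)*y/7))*exp(-14^(3/4)*y/7) + (C3*sin(14^(3/4)*y/7) + C4*cos(14^(3/4)*y/7))*exp(14^(3/4)*y/7)


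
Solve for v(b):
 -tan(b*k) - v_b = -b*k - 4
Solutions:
 v(b) = C1 + b^2*k/2 + 4*b - Piecewise((-log(cos(b*k))/k, Ne(k, 0)), (0, True))


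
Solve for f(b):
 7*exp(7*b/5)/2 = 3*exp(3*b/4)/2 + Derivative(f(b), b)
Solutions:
 f(b) = C1 + 5*exp(7*b/5)/2 - 2*exp(3*b/4)


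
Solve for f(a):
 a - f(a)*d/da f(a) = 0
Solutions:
 f(a) = -sqrt(C1 + a^2)
 f(a) = sqrt(C1 + a^2)


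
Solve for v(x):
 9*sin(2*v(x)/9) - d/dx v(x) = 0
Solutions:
 -9*x + 9*log(cos(2*v(x)/9) - 1)/4 - 9*log(cos(2*v(x)/9) + 1)/4 = C1


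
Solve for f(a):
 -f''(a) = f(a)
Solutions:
 f(a) = C1*sin(a) + C2*cos(a)


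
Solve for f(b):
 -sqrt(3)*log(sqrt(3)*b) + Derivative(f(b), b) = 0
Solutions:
 f(b) = C1 + sqrt(3)*b*log(b) - sqrt(3)*b + sqrt(3)*b*log(3)/2


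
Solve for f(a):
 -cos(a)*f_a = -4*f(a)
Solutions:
 f(a) = C1*(sin(a)^2 + 2*sin(a) + 1)/(sin(a)^2 - 2*sin(a) + 1)


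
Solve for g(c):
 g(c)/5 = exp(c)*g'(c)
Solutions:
 g(c) = C1*exp(-exp(-c)/5)


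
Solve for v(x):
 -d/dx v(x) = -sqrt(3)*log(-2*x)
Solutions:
 v(x) = C1 + sqrt(3)*x*log(-x) + sqrt(3)*x*(-1 + log(2))


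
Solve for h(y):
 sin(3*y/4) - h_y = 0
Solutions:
 h(y) = C1 - 4*cos(3*y/4)/3


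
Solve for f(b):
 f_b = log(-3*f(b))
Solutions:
 -Integral(1/(log(-_y) + log(3)), (_y, f(b))) = C1 - b


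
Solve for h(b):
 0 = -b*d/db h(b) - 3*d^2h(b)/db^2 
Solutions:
 h(b) = C1 + C2*erf(sqrt(6)*b/6)


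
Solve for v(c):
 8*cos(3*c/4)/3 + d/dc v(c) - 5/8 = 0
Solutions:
 v(c) = C1 + 5*c/8 - 32*sin(3*c/4)/9


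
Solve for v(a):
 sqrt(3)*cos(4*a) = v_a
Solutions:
 v(a) = C1 + sqrt(3)*sin(4*a)/4


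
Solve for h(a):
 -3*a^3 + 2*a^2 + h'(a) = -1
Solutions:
 h(a) = C1 + 3*a^4/4 - 2*a^3/3 - a


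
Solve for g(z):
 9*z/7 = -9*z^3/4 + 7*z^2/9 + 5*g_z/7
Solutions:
 g(z) = C1 + 63*z^4/80 - 49*z^3/135 + 9*z^2/10


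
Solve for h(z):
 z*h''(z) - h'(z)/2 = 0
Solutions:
 h(z) = C1 + C2*z^(3/2)


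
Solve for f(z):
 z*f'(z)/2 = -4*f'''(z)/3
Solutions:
 f(z) = C1 + Integral(C2*airyai(-3^(1/3)*z/2) + C3*airybi(-3^(1/3)*z/2), z)


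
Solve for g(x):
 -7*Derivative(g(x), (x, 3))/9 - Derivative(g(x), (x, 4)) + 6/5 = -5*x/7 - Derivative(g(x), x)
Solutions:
 g(x) = C1 + C2*exp(-x*(98*2^(1/3)/(81*sqrt(54933) + 18997)^(1/3) + 28 + 2^(2/3)*(81*sqrt(54933) + 18997)^(1/3))/108)*sin(2^(1/3)*sqrt(3)*x*(-2^(1/3)*(81*sqrt(54933) + 18997)^(1/3) + 98/(81*sqrt(54933) + 18997)^(1/3))/108) + C3*exp(-x*(98*2^(1/3)/(81*sqrt(54933) + 18997)^(1/3) + 28 + 2^(2/3)*(81*sqrt(54933) + 18997)^(1/3))/108)*cos(2^(1/3)*sqrt(3)*x*(-2^(1/3)*(81*sqrt(54933) + 18997)^(1/3) + 98/(81*sqrt(54933) + 18997)^(1/3))/108) + C4*exp(x*(-14 + 98*2^(1/3)/(81*sqrt(54933) + 18997)^(1/3) + 2^(2/3)*(81*sqrt(54933) + 18997)^(1/3))/54) - 5*x^2/14 - 6*x/5


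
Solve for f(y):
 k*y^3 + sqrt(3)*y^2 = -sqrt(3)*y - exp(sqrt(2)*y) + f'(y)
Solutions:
 f(y) = C1 + k*y^4/4 + sqrt(3)*y^3/3 + sqrt(3)*y^2/2 + sqrt(2)*exp(sqrt(2)*y)/2


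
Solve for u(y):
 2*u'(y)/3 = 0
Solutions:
 u(y) = C1


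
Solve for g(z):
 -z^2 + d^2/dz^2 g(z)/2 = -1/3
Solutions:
 g(z) = C1 + C2*z + z^4/6 - z^2/3


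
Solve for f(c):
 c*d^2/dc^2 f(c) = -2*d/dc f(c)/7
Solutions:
 f(c) = C1 + C2*c^(5/7)


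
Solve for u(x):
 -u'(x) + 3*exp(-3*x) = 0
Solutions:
 u(x) = C1 - exp(-3*x)


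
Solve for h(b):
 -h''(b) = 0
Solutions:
 h(b) = C1 + C2*b


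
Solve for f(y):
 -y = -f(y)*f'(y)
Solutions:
 f(y) = -sqrt(C1 + y^2)
 f(y) = sqrt(C1 + y^2)


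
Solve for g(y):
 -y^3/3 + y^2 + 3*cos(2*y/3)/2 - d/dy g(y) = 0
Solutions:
 g(y) = C1 - y^4/12 + y^3/3 + 9*sin(2*y/3)/4


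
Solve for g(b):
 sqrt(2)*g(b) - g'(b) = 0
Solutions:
 g(b) = C1*exp(sqrt(2)*b)


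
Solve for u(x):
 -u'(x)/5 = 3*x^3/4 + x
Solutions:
 u(x) = C1 - 15*x^4/16 - 5*x^2/2


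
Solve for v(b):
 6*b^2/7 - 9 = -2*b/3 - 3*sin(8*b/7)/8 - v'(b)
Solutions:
 v(b) = C1 - 2*b^3/7 - b^2/3 + 9*b + 21*cos(8*b/7)/64


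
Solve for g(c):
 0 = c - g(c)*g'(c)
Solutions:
 g(c) = -sqrt(C1 + c^2)
 g(c) = sqrt(C1 + c^2)


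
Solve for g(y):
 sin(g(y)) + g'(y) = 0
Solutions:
 g(y) = -acos((-C1 - exp(2*y))/(C1 - exp(2*y))) + 2*pi
 g(y) = acos((-C1 - exp(2*y))/(C1 - exp(2*y)))


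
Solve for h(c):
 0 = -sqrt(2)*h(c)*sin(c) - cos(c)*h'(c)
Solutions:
 h(c) = C1*cos(c)^(sqrt(2))


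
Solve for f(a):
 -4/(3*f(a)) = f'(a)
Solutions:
 f(a) = -sqrt(C1 - 24*a)/3
 f(a) = sqrt(C1 - 24*a)/3


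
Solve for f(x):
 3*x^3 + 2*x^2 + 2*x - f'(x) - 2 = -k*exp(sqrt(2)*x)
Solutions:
 f(x) = C1 + sqrt(2)*k*exp(sqrt(2)*x)/2 + 3*x^4/4 + 2*x^3/3 + x^2 - 2*x


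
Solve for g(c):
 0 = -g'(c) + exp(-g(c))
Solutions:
 g(c) = log(C1 + c)


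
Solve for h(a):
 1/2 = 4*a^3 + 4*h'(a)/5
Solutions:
 h(a) = C1 - 5*a^4/4 + 5*a/8


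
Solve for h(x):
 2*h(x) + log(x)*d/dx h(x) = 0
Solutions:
 h(x) = C1*exp(-2*li(x))


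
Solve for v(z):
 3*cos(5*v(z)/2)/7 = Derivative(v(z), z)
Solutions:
 -3*z/7 - log(sin(5*v(z)/2) - 1)/5 + log(sin(5*v(z)/2) + 1)/5 = C1


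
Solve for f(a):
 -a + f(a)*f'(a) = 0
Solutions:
 f(a) = -sqrt(C1 + a^2)
 f(a) = sqrt(C1 + a^2)


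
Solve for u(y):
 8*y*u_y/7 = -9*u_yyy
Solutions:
 u(y) = C1 + Integral(C2*airyai(-2*147^(1/3)*y/21) + C3*airybi(-2*147^(1/3)*y/21), y)


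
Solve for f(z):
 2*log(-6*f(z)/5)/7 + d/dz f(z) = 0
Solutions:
 7*Integral(1/(log(-_y) - log(5) + log(6)), (_y, f(z)))/2 = C1 - z


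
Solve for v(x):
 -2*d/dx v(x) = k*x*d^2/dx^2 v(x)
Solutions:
 v(x) = C1 + x^(((re(k) - 2)*re(k) + im(k)^2)/(re(k)^2 + im(k)^2))*(C2*sin(2*log(x)*Abs(im(k))/(re(k)^2 + im(k)^2)) + C3*cos(2*log(x)*im(k)/(re(k)^2 + im(k)^2)))


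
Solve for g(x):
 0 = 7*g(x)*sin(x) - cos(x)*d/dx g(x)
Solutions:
 g(x) = C1/cos(x)^7


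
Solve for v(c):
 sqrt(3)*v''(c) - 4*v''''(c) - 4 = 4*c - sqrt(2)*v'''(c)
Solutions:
 v(c) = C1 + C2*c + C3*exp(sqrt(2)*c*(1 - sqrt(1 + 8*sqrt(3)))/8) + C4*exp(sqrt(2)*c*(1 + sqrt(1 + 8*sqrt(3)))/8) + 2*sqrt(3)*c^3/9 + 2*c^2*(-sqrt(2) + sqrt(3))/3


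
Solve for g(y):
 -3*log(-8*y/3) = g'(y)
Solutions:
 g(y) = C1 - 3*y*log(-y) + 3*y*(-3*log(2) + 1 + log(3))


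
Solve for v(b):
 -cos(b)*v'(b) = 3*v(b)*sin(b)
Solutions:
 v(b) = C1*cos(b)^3


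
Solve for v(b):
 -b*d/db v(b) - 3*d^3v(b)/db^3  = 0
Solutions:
 v(b) = C1 + Integral(C2*airyai(-3^(2/3)*b/3) + C3*airybi(-3^(2/3)*b/3), b)


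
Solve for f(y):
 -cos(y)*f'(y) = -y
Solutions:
 f(y) = C1 + Integral(y/cos(y), y)


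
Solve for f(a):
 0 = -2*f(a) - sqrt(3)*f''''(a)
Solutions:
 f(a) = (C1*sin(2^(3/4)*3^(7/8)*a/6) + C2*cos(2^(3/4)*3^(7/8)*a/6))*exp(-2^(3/4)*3^(7/8)*a/6) + (C3*sin(2^(3/4)*3^(7/8)*a/6) + C4*cos(2^(3/4)*3^(7/8)*a/6))*exp(2^(3/4)*3^(7/8)*a/6)


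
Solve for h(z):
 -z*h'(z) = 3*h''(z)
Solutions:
 h(z) = C1 + C2*erf(sqrt(6)*z/6)


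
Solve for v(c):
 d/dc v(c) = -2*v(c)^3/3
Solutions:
 v(c) = -sqrt(6)*sqrt(-1/(C1 - 2*c))/2
 v(c) = sqrt(6)*sqrt(-1/(C1 - 2*c))/2


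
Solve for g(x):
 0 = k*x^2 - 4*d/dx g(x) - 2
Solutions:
 g(x) = C1 + k*x^3/12 - x/2


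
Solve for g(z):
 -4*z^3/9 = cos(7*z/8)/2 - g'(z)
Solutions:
 g(z) = C1 + z^4/9 + 4*sin(7*z/8)/7


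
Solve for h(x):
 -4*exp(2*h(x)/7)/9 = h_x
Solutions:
 h(x) = 7*log(-sqrt(-1/(C1 - 4*x))) - 7*log(2) + 7*log(3) + 7*log(14)/2
 h(x) = 7*log(-1/(C1 - 4*x))/2 - 7*log(2) + 7*log(3) + 7*log(14)/2


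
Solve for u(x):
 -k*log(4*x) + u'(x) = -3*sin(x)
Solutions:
 u(x) = C1 + k*x*(log(x) - 1) + 2*k*x*log(2) + 3*cos(x)


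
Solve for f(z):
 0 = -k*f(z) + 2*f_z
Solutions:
 f(z) = C1*exp(k*z/2)


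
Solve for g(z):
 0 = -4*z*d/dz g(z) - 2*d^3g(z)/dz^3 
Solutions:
 g(z) = C1 + Integral(C2*airyai(-2^(1/3)*z) + C3*airybi(-2^(1/3)*z), z)


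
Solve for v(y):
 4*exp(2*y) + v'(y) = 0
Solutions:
 v(y) = C1 - 2*exp(2*y)


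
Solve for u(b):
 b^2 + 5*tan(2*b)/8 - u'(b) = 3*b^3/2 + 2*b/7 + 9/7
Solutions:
 u(b) = C1 - 3*b^4/8 + b^3/3 - b^2/7 - 9*b/7 - 5*log(cos(2*b))/16


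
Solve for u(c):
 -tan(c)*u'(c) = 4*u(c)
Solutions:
 u(c) = C1/sin(c)^4


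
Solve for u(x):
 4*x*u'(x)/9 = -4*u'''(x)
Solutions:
 u(x) = C1 + Integral(C2*airyai(-3^(1/3)*x/3) + C3*airybi(-3^(1/3)*x/3), x)


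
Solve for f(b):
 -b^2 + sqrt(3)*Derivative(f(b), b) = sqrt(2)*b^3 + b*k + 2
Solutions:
 f(b) = C1 + sqrt(6)*b^4/12 + sqrt(3)*b^3/9 + sqrt(3)*b^2*k/6 + 2*sqrt(3)*b/3


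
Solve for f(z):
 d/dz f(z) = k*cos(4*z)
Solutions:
 f(z) = C1 + k*sin(4*z)/4


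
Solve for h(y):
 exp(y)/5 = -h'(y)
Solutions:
 h(y) = C1 - exp(y)/5


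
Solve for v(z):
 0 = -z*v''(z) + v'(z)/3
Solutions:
 v(z) = C1 + C2*z^(4/3)


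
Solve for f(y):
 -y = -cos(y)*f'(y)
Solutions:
 f(y) = C1 + Integral(y/cos(y), y)


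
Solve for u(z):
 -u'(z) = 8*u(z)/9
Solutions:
 u(z) = C1*exp(-8*z/9)


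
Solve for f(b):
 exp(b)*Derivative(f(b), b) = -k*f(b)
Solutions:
 f(b) = C1*exp(k*exp(-b))


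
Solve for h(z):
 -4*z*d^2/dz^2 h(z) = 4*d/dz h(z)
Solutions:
 h(z) = C1 + C2*log(z)


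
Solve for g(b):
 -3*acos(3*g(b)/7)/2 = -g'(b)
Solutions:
 Integral(1/acos(3*_y/7), (_y, g(b))) = C1 + 3*b/2


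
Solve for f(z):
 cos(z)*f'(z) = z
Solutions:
 f(z) = C1 + Integral(z/cos(z), z)


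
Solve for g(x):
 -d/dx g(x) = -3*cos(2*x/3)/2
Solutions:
 g(x) = C1 + 9*sin(2*x/3)/4


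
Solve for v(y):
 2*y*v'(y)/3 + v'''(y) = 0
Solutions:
 v(y) = C1 + Integral(C2*airyai(-2^(1/3)*3^(2/3)*y/3) + C3*airybi(-2^(1/3)*3^(2/3)*y/3), y)


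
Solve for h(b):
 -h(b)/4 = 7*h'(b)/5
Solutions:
 h(b) = C1*exp(-5*b/28)


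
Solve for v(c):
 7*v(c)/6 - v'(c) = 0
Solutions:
 v(c) = C1*exp(7*c/6)


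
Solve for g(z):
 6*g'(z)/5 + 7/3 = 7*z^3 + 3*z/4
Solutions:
 g(z) = C1 + 35*z^4/24 + 5*z^2/16 - 35*z/18


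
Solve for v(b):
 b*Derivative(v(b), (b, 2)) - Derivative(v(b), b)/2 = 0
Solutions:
 v(b) = C1 + C2*b^(3/2)


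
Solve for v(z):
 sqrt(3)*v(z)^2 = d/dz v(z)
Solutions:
 v(z) = -1/(C1 + sqrt(3)*z)


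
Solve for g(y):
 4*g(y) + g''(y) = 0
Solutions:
 g(y) = C1*sin(2*y) + C2*cos(2*y)


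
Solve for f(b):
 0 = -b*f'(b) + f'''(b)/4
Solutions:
 f(b) = C1 + Integral(C2*airyai(2^(2/3)*b) + C3*airybi(2^(2/3)*b), b)


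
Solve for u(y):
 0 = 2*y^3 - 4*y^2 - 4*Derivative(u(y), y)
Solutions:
 u(y) = C1 + y^4/8 - y^3/3


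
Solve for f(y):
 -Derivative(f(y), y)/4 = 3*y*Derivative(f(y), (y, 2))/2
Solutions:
 f(y) = C1 + C2*y^(5/6)


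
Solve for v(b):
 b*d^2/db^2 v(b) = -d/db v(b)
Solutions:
 v(b) = C1 + C2*log(b)


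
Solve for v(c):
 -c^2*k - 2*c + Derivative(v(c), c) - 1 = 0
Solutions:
 v(c) = C1 + c^3*k/3 + c^2 + c


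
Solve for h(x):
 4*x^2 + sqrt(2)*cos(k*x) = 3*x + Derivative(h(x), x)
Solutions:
 h(x) = C1 + 4*x^3/3 - 3*x^2/2 + sqrt(2)*sin(k*x)/k


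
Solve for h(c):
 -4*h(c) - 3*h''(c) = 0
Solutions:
 h(c) = C1*sin(2*sqrt(3)*c/3) + C2*cos(2*sqrt(3)*c/3)


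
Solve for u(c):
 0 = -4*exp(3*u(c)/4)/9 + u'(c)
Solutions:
 u(c) = 4*log(-1/(C1 + 4*c))/3 + 4*log(12)/3
 u(c) = 4*log((-1/(C1 + 4*c))^(1/3)*(-12^(1/3) - 2^(2/3)*3^(5/6)*I)/2)
 u(c) = 4*log((-1/(C1 + 4*c))^(1/3)*(-12^(1/3) + 2^(2/3)*3^(5/6)*I)/2)


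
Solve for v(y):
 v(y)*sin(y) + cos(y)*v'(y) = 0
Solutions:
 v(y) = C1*cos(y)


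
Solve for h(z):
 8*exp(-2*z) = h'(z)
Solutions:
 h(z) = C1 - 4*exp(-2*z)


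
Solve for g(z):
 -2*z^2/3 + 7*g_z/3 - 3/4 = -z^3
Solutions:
 g(z) = C1 - 3*z^4/28 + 2*z^3/21 + 9*z/28


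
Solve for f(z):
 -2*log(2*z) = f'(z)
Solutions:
 f(z) = C1 - 2*z*log(z) - z*log(4) + 2*z


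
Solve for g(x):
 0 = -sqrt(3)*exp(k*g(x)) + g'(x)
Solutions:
 g(x) = Piecewise((log(-1/(C1*k + sqrt(3)*k*x))/k, Ne(k, 0)), (nan, True))
 g(x) = Piecewise((C1 + sqrt(3)*x, Eq(k, 0)), (nan, True))


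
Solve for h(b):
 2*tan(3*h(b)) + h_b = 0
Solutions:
 h(b) = -asin(C1*exp(-6*b))/3 + pi/3
 h(b) = asin(C1*exp(-6*b))/3


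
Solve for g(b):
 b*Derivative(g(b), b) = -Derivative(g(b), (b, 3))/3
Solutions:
 g(b) = C1 + Integral(C2*airyai(-3^(1/3)*b) + C3*airybi(-3^(1/3)*b), b)


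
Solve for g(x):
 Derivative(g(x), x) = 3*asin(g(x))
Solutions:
 Integral(1/asin(_y), (_y, g(x))) = C1 + 3*x


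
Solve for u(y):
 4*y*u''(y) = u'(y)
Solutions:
 u(y) = C1 + C2*y^(5/4)


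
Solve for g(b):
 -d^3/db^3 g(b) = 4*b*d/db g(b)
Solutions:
 g(b) = C1 + Integral(C2*airyai(-2^(2/3)*b) + C3*airybi(-2^(2/3)*b), b)


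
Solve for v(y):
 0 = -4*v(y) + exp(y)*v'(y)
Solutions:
 v(y) = C1*exp(-4*exp(-y))


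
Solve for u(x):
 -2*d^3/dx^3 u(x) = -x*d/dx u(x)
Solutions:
 u(x) = C1 + Integral(C2*airyai(2^(2/3)*x/2) + C3*airybi(2^(2/3)*x/2), x)


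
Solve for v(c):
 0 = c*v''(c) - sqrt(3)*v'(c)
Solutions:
 v(c) = C1 + C2*c^(1 + sqrt(3))


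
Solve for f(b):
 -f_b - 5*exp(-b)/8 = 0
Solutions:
 f(b) = C1 + 5*exp(-b)/8


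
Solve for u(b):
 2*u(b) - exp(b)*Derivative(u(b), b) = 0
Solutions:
 u(b) = C1*exp(-2*exp(-b))


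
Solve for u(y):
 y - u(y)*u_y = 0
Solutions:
 u(y) = -sqrt(C1 + y^2)
 u(y) = sqrt(C1 + y^2)


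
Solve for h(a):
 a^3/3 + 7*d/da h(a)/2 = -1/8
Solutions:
 h(a) = C1 - a^4/42 - a/28


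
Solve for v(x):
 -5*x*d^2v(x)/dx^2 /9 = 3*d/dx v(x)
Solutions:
 v(x) = C1 + C2/x^(22/5)


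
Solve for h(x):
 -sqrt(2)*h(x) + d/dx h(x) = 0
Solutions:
 h(x) = C1*exp(sqrt(2)*x)


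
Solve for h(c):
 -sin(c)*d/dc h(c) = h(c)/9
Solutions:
 h(c) = C1*(cos(c) + 1)^(1/18)/(cos(c) - 1)^(1/18)


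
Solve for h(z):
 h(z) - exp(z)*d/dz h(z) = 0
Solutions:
 h(z) = C1*exp(-exp(-z))


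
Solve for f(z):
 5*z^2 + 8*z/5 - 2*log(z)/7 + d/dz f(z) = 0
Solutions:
 f(z) = C1 - 5*z^3/3 - 4*z^2/5 + 2*z*log(z)/7 - 2*z/7


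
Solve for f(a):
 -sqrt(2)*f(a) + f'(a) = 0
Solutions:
 f(a) = C1*exp(sqrt(2)*a)


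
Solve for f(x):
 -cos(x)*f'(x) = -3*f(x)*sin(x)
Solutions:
 f(x) = C1/cos(x)^3


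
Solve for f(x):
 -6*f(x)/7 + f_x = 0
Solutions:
 f(x) = C1*exp(6*x/7)


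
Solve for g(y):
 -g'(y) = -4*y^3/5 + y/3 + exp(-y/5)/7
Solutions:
 g(y) = C1 + y^4/5 - y^2/6 + 5*exp(-y/5)/7


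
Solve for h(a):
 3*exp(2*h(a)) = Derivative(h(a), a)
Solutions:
 h(a) = log(-sqrt(-1/(C1 + 3*a))) - log(2)/2
 h(a) = log(-1/(C1 + 3*a))/2 - log(2)/2


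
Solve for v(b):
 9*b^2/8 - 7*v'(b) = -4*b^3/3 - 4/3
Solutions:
 v(b) = C1 + b^4/21 + 3*b^3/56 + 4*b/21


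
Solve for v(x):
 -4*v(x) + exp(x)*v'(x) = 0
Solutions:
 v(x) = C1*exp(-4*exp(-x))


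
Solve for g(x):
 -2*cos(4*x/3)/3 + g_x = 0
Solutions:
 g(x) = C1 + sin(4*x/3)/2


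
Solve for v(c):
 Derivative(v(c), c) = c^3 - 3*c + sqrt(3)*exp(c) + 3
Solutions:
 v(c) = C1 + c^4/4 - 3*c^2/2 + 3*c + sqrt(3)*exp(c)


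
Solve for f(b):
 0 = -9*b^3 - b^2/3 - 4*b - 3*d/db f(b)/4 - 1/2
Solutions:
 f(b) = C1 - 3*b^4 - 4*b^3/27 - 8*b^2/3 - 2*b/3


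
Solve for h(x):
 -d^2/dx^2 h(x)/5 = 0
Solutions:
 h(x) = C1 + C2*x


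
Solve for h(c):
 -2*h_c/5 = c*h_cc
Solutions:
 h(c) = C1 + C2*c^(3/5)


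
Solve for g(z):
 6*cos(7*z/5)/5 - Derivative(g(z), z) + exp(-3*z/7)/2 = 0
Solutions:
 g(z) = C1 + 6*sin(7*z/5)/7 - 7*exp(-3*z/7)/6


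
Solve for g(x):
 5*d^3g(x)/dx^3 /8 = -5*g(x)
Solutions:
 g(x) = C3*exp(-2*x) + (C1*sin(sqrt(3)*x) + C2*cos(sqrt(3)*x))*exp(x)


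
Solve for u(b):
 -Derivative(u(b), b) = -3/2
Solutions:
 u(b) = C1 + 3*b/2


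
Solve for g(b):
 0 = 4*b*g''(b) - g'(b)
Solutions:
 g(b) = C1 + C2*b^(5/4)


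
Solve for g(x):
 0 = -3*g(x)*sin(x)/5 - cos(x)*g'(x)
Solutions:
 g(x) = C1*cos(x)^(3/5)


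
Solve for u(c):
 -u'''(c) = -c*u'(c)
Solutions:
 u(c) = C1 + Integral(C2*airyai(c) + C3*airybi(c), c)


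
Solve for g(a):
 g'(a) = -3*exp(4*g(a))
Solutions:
 g(a) = log(-I*(1/(C1 + 12*a))^(1/4))
 g(a) = log(I*(1/(C1 + 12*a))^(1/4))
 g(a) = log(-(1/(C1 + 12*a))^(1/4))
 g(a) = log(1/(C1 + 12*a))/4


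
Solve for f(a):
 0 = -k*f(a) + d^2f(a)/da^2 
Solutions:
 f(a) = C1*exp(-a*sqrt(k)) + C2*exp(a*sqrt(k))


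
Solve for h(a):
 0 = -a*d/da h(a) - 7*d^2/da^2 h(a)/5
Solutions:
 h(a) = C1 + C2*erf(sqrt(70)*a/14)


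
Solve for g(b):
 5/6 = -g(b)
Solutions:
 g(b) = -5/6


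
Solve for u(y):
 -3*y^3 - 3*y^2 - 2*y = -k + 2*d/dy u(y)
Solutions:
 u(y) = C1 + k*y/2 - 3*y^4/8 - y^3/2 - y^2/2


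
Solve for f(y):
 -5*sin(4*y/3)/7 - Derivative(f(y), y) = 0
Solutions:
 f(y) = C1 + 15*cos(4*y/3)/28


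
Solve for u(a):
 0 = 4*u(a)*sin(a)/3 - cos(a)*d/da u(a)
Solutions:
 u(a) = C1/cos(a)^(4/3)


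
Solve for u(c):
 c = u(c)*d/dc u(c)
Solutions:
 u(c) = -sqrt(C1 + c^2)
 u(c) = sqrt(C1 + c^2)


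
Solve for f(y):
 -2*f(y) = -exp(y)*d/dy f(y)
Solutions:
 f(y) = C1*exp(-2*exp(-y))


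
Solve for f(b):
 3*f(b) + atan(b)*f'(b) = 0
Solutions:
 f(b) = C1*exp(-3*Integral(1/atan(b), b))


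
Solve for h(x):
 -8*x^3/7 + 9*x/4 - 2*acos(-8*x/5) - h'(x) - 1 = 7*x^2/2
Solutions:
 h(x) = C1 - 2*x^4/7 - 7*x^3/6 + 9*x^2/8 - 2*x*acos(-8*x/5) - x - sqrt(25 - 64*x^2)/4


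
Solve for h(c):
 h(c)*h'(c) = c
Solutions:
 h(c) = -sqrt(C1 + c^2)
 h(c) = sqrt(C1 + c^2)


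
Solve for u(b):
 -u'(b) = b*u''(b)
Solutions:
 u(b) = C1 + C2*log(b)


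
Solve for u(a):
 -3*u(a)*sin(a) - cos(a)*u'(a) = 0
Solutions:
 u(a) = C1*cos(a)^3


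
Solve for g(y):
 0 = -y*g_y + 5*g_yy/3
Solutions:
 g(y) = C1 + C2*erfi(sqrt(30)*y/10)


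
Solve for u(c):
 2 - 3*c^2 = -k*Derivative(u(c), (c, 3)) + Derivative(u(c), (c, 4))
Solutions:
 u(c) = C1 + C2*c + C3*c^2 + C4*exp(c*k) + c^5/(20*k) + c^4/(4*k^2) + c^3*(-1/3 + k^(-2))/k


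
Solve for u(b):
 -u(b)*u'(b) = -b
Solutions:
 u(b) = -sqrt(C1 + b^2)
 u(b) = sqrt(C1 + b^2)


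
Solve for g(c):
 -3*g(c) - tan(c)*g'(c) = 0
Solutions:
 g(c) = C1/sin(c)^3


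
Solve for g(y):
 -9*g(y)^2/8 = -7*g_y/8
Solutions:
 g(y) = -7/(C1 + 9*y)


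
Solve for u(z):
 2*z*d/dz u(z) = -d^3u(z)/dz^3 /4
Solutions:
 u(z) = C1 + Integral(C2*airyai(-2*z) + C3*airybi(-2*z), z)


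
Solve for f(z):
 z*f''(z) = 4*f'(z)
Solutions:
 f(z) = C1 + C2*z^5


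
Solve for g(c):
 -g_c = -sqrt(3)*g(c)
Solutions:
 g(c) = C1*exp(sqrt(3)*c)


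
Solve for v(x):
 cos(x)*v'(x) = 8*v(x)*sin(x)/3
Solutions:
 v(x) = C1/cos(x)^(8/3)


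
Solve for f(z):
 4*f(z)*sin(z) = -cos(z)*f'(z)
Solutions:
 f(z) = C1*cos(z)^4


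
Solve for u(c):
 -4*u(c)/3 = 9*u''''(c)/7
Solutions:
 u(c) = (C1*sin(21^(1/4)*c/3) + C2*cos(21^(1/4)*c/3))*exp(-21^(1/4)*c/3) + (C3*sin(21^(1/4)*c/3) + C4*cos(21^(1/4)*c/3))*exp(21^(1/4)*c/3)


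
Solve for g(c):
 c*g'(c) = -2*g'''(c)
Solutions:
 g(c) = C1 + Integral(C2*airyai(-2^(2/3)*c/2) + C3*airybi(-2^(2/3)*c/2), c)


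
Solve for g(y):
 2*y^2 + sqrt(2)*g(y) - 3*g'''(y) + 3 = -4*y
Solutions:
 g(y) = C3*exp(2^(1/6)*3^(2/3)*y/3) - sqrt(2)*y^2 - 2*sqrt(2)*y + (C1*sin(6^(1/6)*y/2) + C2*cos(6^(1/6)*y/2))*exp(-2^(1/6)*3^(2/3)*y/6) - 3*sqrt(2)/2


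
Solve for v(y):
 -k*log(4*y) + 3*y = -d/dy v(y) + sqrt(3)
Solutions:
 v(y) = C1 + k*y*log(y) - k*y + k*y*log(4) - 3*y^2/2 + sqrt(3)*y


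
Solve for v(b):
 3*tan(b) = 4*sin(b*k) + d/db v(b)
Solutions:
 v(b) = C1 - 4*Piecewise((-cos(b*k)/k, Ne(k, 0)), (0, True)) - 3*log(cos(b))


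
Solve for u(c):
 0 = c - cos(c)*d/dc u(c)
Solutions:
 u(c) = C1 + Integral(c/cos(c), c)


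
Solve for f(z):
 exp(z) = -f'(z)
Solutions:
 f(z) = C1 - exp(z)


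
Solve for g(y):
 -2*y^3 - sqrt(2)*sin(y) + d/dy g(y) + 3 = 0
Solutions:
 g(y) = C1 + y^4/2 - 3*y - sqrt(2)*cos(y)


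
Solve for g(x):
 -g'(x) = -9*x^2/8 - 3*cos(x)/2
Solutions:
 g(x) = C1 + 3*x^3/8 + 3*sin(x)/2


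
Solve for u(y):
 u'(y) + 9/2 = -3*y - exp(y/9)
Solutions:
 u(y) = C1 - 3*y^2/2 - 9*y/2 - 9*exp(y/9)


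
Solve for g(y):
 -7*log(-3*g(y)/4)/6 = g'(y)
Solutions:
 6*Integral(1/(log(-_y) - 2*log(2) + log(3)), (_y, g(y)))/7 = C1 - y


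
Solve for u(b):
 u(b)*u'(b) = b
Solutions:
 u(b) = -sqrt(C1 + b^2)
 u(b) = sqrt(C1 + b^2)


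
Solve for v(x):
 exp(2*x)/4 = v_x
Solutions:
 v(x) = C1 + exp(2*x)/8


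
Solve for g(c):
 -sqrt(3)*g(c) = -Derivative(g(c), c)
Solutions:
 g(c) = C1*exp(sqrt(3)*c)


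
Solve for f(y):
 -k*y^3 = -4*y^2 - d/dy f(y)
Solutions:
 f(y) = C1 + k*y^4/4 - 4*y^3/3


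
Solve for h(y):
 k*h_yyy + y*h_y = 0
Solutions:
 h(y) = C1 + Integral(C2*airyai(y*(-1/k)^(1/3)) + C3*airybi(y*(-1/k)^(1/3)), y)


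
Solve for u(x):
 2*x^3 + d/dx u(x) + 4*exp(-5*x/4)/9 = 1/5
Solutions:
 u(x) = C1 - x^4/2 + x/5 + 16*exp(-5*x/4)/45


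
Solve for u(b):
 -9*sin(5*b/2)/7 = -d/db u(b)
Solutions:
 u(b) = C1 - 18*cos(5*b/2)/35


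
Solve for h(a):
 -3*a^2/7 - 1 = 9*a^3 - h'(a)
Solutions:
 h(a) = C1 + 9*a^4/4 + a^3/7 + a


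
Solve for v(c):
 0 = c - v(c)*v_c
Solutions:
 v(c) = -sqrt(C1 + c^2)
 v(c) = sqrt(C1 + c^2)


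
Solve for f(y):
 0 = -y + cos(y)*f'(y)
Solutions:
 f(y) = C1 + Integral(y/cos(y), y)


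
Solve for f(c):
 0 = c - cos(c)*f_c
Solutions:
 f(c) = C1 + Integral(c/cos(c), c)


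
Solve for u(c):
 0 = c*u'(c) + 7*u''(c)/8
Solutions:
 u(c) = C1 + C2*erf(2*sqrt(7)*c/7)


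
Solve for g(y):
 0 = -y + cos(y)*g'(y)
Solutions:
 g(y) = C1 + Integral(y/cos(y), y)


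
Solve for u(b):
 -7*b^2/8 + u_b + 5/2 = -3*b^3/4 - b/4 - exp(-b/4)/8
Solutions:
 u(b) = C1 - 3*b^4/16 + 7*b^3/24 - b^2/8 - 5*b/2 + exp(-b/4)/2


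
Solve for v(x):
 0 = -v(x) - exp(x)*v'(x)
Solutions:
 v(x) = C1*exp(exp(-x))


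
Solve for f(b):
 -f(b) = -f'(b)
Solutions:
 f(b) = C1*exp(b)


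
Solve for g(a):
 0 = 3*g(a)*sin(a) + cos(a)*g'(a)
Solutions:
 g(a) = C1*cos(a)^3


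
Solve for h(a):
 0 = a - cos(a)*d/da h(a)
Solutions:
 h(a) = C1 + Integral(a/cos(a), a)


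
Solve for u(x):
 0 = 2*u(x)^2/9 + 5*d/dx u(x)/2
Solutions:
 u(x) = 45/(C1 + 4*x)


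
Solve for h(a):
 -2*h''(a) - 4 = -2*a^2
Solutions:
 h(a) = C1 + C2*a + a^4/12 - a^2


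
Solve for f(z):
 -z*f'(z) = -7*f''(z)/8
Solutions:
 f(z) = C1 + C2*erfi(2*sqrt(7)*z/7)


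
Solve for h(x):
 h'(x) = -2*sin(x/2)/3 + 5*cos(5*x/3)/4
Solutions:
 h(x) = C1 + 3*sin(5*x/3)/4 + 4*cos(x/2)/3


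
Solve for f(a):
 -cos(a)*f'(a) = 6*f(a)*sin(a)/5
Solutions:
 f(a) = C1*cos(a)^(6/5)


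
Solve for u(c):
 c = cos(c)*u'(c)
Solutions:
 u(c) = C1 + Integral(c/cos(c), c)


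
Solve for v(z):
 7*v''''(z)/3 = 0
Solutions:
 v(z) = C1 + C2*z + C3*z^2 + C4*z^3


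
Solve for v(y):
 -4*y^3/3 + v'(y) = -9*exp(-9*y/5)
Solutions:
 v(y) = C1 + y^4/3 + 5*exp(-9*y/5)


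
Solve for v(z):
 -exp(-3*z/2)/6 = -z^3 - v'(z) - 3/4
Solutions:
 v(z) = C1 - z^4/4 - 3*z/4 - exp(-3*z/2)/9


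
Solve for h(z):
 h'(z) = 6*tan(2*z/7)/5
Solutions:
 h(z) = C1 - 21*log(cos(2*z/7))/5


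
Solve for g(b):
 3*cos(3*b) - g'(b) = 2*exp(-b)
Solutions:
 g(b) = C1 + sin(3*b) + 2*exp(-b)


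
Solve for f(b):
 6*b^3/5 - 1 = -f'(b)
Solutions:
 f(b) = C1 - 3*b^4/10 + b


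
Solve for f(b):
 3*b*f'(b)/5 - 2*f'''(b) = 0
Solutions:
 f(b) = C1 + Integral(C2*airyai(10^(2/3)*3^(1/3)*b/10) + C3*airybi(10^(2/3)*3^(1/3)*b/10), b)


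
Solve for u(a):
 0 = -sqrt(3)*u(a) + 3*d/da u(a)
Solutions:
 u(a) = C1*exp(sqrt(3)*a/3)


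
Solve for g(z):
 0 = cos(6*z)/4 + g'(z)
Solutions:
 g(z) = C1 - sin(6*z)/24


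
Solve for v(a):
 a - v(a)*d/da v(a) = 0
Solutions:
 v(a) = -sqrt(C1 + a^2)
 v(a) = sqrt(C1 + a^2)


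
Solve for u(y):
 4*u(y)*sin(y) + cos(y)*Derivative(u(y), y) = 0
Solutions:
 u(y) = C1*cos(y)^4


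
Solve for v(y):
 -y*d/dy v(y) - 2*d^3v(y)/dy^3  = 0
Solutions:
 v(y) = C1 + Integral(C2*airyai(-2^(2/3)*y/2) + C3*airybi(-2^(2/3)*y/2), y)


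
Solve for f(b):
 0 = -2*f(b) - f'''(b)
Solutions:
 f(b) = C3*exp(-2^(1/3)*b) + (C1*sin(2^(1/3)*sqrt(3)*b/2) + C2*cos(2^(1/3)*sqrt(3)*b/2))*exp(2^(1/3)*b/2)


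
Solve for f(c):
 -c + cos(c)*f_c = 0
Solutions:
 f(c) = C1 + Integral(c/cos(c), c)


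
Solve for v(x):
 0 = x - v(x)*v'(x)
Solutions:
 v(x) = -sqrt(C1 + x^2)
 v(x) = sqrt(C1 + x^2)


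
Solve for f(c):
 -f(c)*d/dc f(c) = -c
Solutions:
 f(c) = -sqrt(C1 + c^2)
 f(c) = sqrt(C1 + c^2)


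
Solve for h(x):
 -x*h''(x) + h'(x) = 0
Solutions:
 h(x) = C1 + C2*x^2


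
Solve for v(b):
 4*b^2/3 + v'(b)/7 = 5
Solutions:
 v(b) = C1 - 28*b^3/9 + 35*b


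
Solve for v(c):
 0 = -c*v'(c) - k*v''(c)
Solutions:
 v(c) = C1 + C2*sqrt(k)*erf(sqrt(2)*c*sqrt(1/k)/2)


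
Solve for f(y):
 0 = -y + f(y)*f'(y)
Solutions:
 f(y) = -sqrt(C1 + y^2)
 f(y) = sqrt(C1 + y^2)


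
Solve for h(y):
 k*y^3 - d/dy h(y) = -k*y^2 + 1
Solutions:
 h(y) = C1 + k*y^4/4 + k*y^3/3 - y


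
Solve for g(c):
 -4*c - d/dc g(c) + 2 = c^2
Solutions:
 g(c) = C1 - c^3/3 - 2*c^2 + 2*c


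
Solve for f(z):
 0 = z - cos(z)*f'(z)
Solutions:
 f(z) = C1 + Integral(z/cos(z), z)


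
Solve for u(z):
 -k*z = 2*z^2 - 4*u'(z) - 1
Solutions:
 u(z) = C1 + k*z^2/8 + z^3/6 - z/4


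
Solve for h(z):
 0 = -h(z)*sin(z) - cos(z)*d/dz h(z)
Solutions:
 h(z) = C1*cos(z)


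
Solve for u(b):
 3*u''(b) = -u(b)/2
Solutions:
 u(b) = C1*sin(sqrt(6)*b/6) + C2*cos(sqrt(6)*b/6)


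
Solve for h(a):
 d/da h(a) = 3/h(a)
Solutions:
 h(a) = -sqrt(C1 + 6*a)
 h(a) = sqrt(C1 + 6*a)


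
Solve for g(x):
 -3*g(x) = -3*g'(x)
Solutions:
 g(x) = C1*exp(x)


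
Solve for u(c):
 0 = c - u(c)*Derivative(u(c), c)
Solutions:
 u(c) = -sqrt(C1 + c^2)
 u(c) = sqrt(C1 + c^2)


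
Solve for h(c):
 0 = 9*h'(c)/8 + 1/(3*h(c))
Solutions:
 h(c) = -sqrt(C1 - 48*c)/9
 h(c) = sqrt(C1 - 48*c)/9


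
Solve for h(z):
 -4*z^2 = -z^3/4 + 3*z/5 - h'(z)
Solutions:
 h(z) = C1 - z^4/16 + 4*z^3/3 + 3*z^2/10


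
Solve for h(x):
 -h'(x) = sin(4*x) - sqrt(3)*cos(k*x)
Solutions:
 h(x) = C1 + cos(4*x)/4 + sqrt(3)*sin(k*x)/k


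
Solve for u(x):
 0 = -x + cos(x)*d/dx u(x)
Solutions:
 u(x) = C1 + Integral(x/cos(x), x)


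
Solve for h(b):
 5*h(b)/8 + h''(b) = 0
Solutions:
 h(b) = C1*sin(sqrt(10)*b/4) + C2*cos(sqrt(10)*b/4)


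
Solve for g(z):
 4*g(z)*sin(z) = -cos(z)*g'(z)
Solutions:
 g(z) = C1*cos(z)^4


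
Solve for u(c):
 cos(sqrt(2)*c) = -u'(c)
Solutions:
 u(c) = C1 - sqrt(2)*sin(sqrt(2)*c)/2


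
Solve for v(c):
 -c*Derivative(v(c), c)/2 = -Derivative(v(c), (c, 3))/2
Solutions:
 v(c) = C1 + Integral(C2*airyai(c) + C3*airybi(c), c)


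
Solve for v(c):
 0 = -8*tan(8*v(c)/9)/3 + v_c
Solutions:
 v(c) = -9*asin(C1*exp(64*c/27))/8 + 9*pi/8
 v(c) = 9*asin(C1*exp(64*c/27))/8


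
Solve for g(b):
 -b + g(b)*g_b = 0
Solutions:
 g(b) = -sqrt(C1 + b^2)
 g(b) = sqrt(C1 + b^2)


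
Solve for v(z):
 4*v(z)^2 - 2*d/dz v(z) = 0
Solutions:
 v(z) = -1/(C1 + 2*z)


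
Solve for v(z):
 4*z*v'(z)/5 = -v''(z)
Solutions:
 v(z) = C1 + C2*erf(sqrt(10)*z/5)


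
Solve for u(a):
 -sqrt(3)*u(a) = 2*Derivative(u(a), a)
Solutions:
 u(a) = C1*exp(-sqrt(3)*a/2)


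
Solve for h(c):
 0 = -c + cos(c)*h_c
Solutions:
 h(c) = C1 + Integral(c/cos(c), c)


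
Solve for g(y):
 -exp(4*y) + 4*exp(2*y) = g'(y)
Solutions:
 g(y) = C1 - exp(4*y)/4 + 2*exp(2*y)


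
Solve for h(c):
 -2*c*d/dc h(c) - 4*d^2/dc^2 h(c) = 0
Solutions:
 h(c) = C1 + C2*erf(c/2)


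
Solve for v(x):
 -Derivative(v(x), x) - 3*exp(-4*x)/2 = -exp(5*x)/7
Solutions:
 v(x) = C1 + exp(5*x)/35 + 3*exp(-4*x)/8


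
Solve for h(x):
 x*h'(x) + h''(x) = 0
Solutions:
 h(x) = C1 + C2*erf(sqrt(2)*x/2)


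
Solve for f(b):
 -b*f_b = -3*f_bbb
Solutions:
 f(b) = C1 + Integral(C2*airyai(3^(2/3)*b/3) + C3*airybi(3^(2/3)*b/3), b)


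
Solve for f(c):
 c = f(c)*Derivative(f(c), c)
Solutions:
 f(c) = -sqrt(C1 + c^2)
 f(c) = sqrt(C1 + c^2)


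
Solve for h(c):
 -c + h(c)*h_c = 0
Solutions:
 h(c) = -sqrt(C1 + c^2)
 h(c) = sqrt(C1 + c^2)


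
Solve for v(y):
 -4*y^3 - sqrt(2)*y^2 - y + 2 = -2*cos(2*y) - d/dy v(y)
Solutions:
 v(y) = C1 + y^4 + sqrt(2)*y^3/3 + y^2/2 - 2*y - 2*sin(y)*cos(y)


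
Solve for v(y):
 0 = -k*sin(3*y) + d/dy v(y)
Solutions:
 v(y) = C1 - k*cos(3*y)/3


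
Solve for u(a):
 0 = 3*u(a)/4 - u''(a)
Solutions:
 u(a) = C1*exp(-sqrt(3)*a/2) + C2*exp(sqrt(3)*a/2)


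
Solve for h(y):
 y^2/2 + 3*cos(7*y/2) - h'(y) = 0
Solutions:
 h(y) = C1 + y^3/6 + 6*sin(7*y/2)/7


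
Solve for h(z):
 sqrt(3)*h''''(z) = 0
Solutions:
 h(z) = C1 + C2*z + C3*z^2 + C4*z^3


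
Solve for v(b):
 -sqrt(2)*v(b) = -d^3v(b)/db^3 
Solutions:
 v(b) = C3*exp(2^(1/6)*b) + (C1*sin(2^(1/6)*sqrt(3)*b/2) + C2*cos(2^(1/6)*sqrt(3)*b/2))*exp(-2^(1/6)*b/2)


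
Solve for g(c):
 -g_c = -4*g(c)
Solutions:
 g(c) = C1*exp(4*c)


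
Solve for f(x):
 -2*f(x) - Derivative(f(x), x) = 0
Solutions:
 f(x) = C1*exp(-2*x)


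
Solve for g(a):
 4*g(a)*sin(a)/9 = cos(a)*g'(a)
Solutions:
 g(a) = C1/cos(a)^(4/9)


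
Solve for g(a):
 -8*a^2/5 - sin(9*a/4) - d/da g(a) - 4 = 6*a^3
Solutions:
 g(a) = C1 - 3*a^4/2 - 8*a^3/15 - 4*a + 4*cos(9*a/4)/9


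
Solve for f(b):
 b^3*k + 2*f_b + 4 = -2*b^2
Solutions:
 f(b) = C1 - b^4*k/8 - b^3/3 - 2*b


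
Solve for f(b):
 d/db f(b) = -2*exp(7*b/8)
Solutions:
 f(b) = C1 - 16*exp(7*b/8)/7


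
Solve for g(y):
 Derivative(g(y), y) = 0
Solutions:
 g(y) = C1


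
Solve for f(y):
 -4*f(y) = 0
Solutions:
 f(y) = 0


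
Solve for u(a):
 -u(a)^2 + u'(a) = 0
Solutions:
 u(a) = -1/(C1 + a)


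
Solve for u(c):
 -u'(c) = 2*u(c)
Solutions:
 u(c) = C1*exp(-2*c)


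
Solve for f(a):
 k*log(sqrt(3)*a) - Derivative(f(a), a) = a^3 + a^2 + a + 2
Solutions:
 f(a) = C1 - a^4/4 - a^3/3 - a^2/2 + a*k*log(a) - a*k + a*k*log(3)/2 - 2*a


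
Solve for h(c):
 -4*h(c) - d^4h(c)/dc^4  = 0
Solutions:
 h(c) = (C1*sin(c) + C2*cos(c))*exp(-c) + (C3*sin(c) + C4*cos(c))*exp(c)


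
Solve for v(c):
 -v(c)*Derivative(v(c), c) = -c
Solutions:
 v(c) = -sqrt(C1 + c^2)
 v(c) = sqrt(C1 + c^2)


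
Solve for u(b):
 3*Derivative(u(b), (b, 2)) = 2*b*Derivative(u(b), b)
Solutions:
 u(b) = C1 + C2*erfi(sqrt(3)*b/3)


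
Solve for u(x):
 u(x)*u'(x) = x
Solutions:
 u(x) = -sqrt(C1 + x^2)
 u(x) = sqrt(C1 + x^2)


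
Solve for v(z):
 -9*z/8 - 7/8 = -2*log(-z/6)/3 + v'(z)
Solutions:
 v(z) = C1 - 9*z^2/16 + 2*z*log(-z)/3 + z*(-37 - 16*log(6))/24


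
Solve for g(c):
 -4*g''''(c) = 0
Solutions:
 g(c) = C1 + C2*c + C3*c^2 + C4*c^3


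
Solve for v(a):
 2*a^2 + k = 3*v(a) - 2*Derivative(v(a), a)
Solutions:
 v(a) = C1*exp(3*a/2) + 2*a^2/3 + 8*a/9 + k/3 + 16/27


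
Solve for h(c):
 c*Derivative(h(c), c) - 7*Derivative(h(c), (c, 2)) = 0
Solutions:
 h(c) = C1 + C2*erfi(sqrt(14)*c/14)


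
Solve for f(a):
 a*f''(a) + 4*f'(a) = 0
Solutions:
 f(a) = C1 + C2/a^3


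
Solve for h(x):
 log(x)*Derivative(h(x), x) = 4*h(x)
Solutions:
 h(x) = C1*exp(4*li(x))


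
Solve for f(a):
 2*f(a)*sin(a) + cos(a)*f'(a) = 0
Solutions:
 f(a) = C1*cos(a)^2


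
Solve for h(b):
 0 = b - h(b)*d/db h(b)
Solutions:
 h(b) = -sqrt(C1 + b^2)
 h(b) = sqrt(C1 + b^2)


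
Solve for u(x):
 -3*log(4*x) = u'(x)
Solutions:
 u(x) = C1 - 3*x*log(x) - x*log(64) + 3*x


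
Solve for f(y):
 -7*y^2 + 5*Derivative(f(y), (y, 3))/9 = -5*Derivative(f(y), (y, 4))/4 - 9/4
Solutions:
 f(y) = C1 + C2*y + C3*y^2 + C4*exp(-4*y/9) + 21*y^5/100 - 189*y^4/80 + 1647*y^3/80


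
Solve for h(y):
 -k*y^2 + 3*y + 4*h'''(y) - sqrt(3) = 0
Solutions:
 h(y) = C1 + C2*y + C3*y^2 + k*y^5/240 - y^4/32 + sqrt(3)*y^3/24


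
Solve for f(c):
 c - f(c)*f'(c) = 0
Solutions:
 f(c) = -sqrt(C1 + c^2)
 f(c) = sqrt(C1 + c^2)


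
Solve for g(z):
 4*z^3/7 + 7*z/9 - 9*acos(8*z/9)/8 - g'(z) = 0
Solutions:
 g(z) = C1 + z^4/7 + 7*z^2/18 - 9*z*acos(8*z/9)/8 + 9*sqrt(81 - 64*z^2)/64


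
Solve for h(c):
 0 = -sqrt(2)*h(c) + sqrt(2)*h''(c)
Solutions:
 h(c) = C1*exp(-c) + C2*exp(c)


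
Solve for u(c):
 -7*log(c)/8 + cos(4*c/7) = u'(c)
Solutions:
 u(c) = C1 - 7*c*log(c)/8 + 7*c/8 + 7*sin(4*c/7)/4


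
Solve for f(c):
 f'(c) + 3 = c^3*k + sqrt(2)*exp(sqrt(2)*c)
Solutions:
 f(c) = C1 + c^4*k/4 - 3*c + exp(sqrt(2)*c)


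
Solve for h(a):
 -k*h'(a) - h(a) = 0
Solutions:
 h(a) = C1*exp(-a/k)


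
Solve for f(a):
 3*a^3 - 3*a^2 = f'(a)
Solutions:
 f(a) = C1 + 3*a^4/4 - a^3


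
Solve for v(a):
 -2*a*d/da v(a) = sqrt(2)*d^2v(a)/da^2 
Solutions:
 v(a) = C1 + C2*erf(2^(3/4)*a/2)


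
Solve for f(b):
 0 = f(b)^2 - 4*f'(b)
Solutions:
 f(b) = -4/(C1 + b)


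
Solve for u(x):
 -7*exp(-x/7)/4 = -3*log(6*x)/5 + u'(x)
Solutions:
 u(x) = C1 + 3*x*log(x)/5 + 3*x*(-1 + log(6))/5 + 49*exp(-x/7)/4


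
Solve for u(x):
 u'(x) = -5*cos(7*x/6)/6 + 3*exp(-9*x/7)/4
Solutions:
 u(x) = C1 - 5*sin(7*x/6)/7 - 7*exp(-9*x/7)/12


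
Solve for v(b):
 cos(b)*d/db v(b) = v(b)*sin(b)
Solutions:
 v(b) = C1/cos(b)


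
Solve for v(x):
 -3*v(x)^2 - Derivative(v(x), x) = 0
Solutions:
 v(x) = 1/(C1 + 3*x)


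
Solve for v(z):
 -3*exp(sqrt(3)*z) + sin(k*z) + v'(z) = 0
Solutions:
 v(z) = C1 + sqrt(3)*exp(sqrt(3)*z) + cos(k*z)/k


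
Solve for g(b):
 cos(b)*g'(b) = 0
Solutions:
 g(b) = C1


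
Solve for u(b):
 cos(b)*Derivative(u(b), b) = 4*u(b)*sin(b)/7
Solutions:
 u(b) = C1/cos(b)^(4/7)


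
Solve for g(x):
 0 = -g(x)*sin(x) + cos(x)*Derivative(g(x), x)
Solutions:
 g(x) = C1/cos(x)


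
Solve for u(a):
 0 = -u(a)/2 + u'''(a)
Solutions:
 u(a) = C3*exp(2^(2/3)*a/2) + (C1*sin(2^(2/3)*sqrt(3)*a/4) + C2*cos(2^(2/3)*sqrt(3)*a/4))*exp(-2^(2/3)*a/4)


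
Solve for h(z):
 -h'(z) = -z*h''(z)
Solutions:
 h(z) = C1 + C2*z^2


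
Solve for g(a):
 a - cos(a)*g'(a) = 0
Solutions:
 g(a) = C1 + Integral(a/cos(a), a)


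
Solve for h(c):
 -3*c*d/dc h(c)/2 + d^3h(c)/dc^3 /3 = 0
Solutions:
 h(c) = C1 + Integral(C2*airyai(6^(2/3)*c/2) + C3*airybi(6^(2/3)*c/2), c)


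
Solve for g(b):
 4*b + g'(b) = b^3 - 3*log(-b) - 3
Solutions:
 g(b) = C1 + b^4/4 - 2*b^2 - 3*b*log(-b)


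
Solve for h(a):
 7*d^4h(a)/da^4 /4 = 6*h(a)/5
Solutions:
 h(a) = C1*exp(-24^(1/4)*35^(3/4)*a/35) + C2*exp(24^(1/4)*35^(3/4)*a/35) + C3*sin(24^(1/4)*35^(3/4)*a/35) + C4*cos(24^(1/4)*35^(3/4)*a/35)


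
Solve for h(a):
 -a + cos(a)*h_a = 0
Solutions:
 h(a) = C1 + Integral(a/cos(a), a)


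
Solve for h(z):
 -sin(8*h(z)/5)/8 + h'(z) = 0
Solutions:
 -z/8 + 5*log(cos(8*h(z)/5) - 1)/16 - 5*log(cos(8*h(z)/5) + 1)/16 = C1


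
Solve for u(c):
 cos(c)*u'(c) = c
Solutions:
 u(c) = C1 + Integral(c/cos(c), c)


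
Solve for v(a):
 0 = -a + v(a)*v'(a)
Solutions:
 v(a) = -sqrt(C1 + a^2)
 v(a) = sqrt(C1 + a^2)


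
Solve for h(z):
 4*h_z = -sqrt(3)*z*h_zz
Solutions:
 h(z) = C1 + C2*z^(1 - 4*sqrt(3)/3)


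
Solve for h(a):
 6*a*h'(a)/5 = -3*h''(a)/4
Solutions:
 h(a) = C1 + C2*erf(2*sqrt(5)*a/5)


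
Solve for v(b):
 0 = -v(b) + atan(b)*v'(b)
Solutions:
 v(b) = C1*exp(Integral(1/atan(b), b))


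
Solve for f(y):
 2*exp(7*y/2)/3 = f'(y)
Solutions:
 f(y) = C1 + 4*exp(7*y/2)/21


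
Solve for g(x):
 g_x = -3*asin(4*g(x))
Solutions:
 Integral(1/asin(4*_y), (_y, g(x))) = C1 - 3*x


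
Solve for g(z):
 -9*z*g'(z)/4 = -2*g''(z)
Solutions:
 g(z) = C1 + C2*erfi(3*z/4)


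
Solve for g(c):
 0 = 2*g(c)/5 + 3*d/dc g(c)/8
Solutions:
 g(c) = C1*exp(-16*c/15)


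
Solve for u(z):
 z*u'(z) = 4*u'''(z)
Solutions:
 u(z) = C1 + Integral(C2*airyai(2^(1/3)*z/2) + C3*airybi(2^(1/3)*z/2), z)


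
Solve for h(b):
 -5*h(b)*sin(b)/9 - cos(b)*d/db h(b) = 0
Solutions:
 h(b) = C1*cos(b)^(5/9)


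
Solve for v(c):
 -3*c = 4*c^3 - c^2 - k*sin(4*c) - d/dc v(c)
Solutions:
 v(c) = C1 + c^4 - c^3/3 + 3*c^2/2 + k*cos(4*c)/4


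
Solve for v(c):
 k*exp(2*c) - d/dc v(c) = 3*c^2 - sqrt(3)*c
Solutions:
 v(c) = C1 - c^3 + sqrt(3)*c^2/2 + k*exp(2*c)/2


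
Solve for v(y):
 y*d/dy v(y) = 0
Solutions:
 v(y) = C1


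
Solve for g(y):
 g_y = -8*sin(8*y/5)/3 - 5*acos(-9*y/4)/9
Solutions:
 g(y) = C1 - 5*y*acos(-9*y/4)/9 - 5*sqrt(16 - 81*y^2)/81 + 5*cos(8*y/5)/3


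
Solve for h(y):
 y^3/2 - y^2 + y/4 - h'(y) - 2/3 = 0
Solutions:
 h(y) = C1 + y^4/8 - y^3/3 + y^2/8 - 2*y/3


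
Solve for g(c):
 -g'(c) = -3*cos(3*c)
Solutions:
 g(c) = C1 + sin(3*c)


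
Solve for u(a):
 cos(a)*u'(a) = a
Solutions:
 u(a) = C1 + Integral(a/cos(a), a)


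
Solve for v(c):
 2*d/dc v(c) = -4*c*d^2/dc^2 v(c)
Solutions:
 v(c) = C1 + C2*sqrt(c)


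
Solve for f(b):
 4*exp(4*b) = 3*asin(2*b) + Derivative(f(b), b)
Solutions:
 f(b) = C1 - 3*b*asin(2*b) - 3*sqrt(1 - 4*b^2)/2 + exp(4*b)


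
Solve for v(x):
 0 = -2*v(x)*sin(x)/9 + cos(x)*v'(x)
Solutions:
 v(x) = C1/cos(x)^(2/9)


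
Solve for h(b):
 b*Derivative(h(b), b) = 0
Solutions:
 h(b) = C1


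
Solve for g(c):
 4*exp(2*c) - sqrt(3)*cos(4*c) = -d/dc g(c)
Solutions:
 g(c) = C1 - 2*exp(2*c) + sqrt(3)*sin(4*c)/4


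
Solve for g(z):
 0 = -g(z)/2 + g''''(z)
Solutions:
 g(z) = C1*exp(-2^(3/4)*z/2) + C2*exp(2^(3/4)*z/2) + C3*sin(2^(3/4)*z/2) + C4*cos(2^(3/4)*z/2)
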